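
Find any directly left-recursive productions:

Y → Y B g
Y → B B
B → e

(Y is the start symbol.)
Yes, Y is left-recursive

Direct left recursion occurs when N → N α for some non-terminal N (the right-hand side begins with the left-hand side itself).

Y → Y B g: LEFT RECURSIVE (starts with Y)
Y → B B: starts with B
B → e: starts with e

The grammar has direct left recursion on: Y.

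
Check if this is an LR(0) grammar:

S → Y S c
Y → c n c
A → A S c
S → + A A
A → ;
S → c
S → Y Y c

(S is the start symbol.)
A grammar is LR(0) if no state in the canonical LR(0) collection has:
  - both a shift item (dot before a terminal) and a complete item (shift-reduce conflict), or
  - two or more complete items (reduce-reduce conflict; the accept item [S' → S .] counts as a complete item here).

Augment with S' → S and build the canonical LR(0) collection (I0 = CLOSURE({[S' → . S]}), then GOTO on every symbol after a dot until no new states appear). It has 16 states:
  I0: { [S → . + A A], [S → . Y S c], [S → . Y Y c], [S → . c], [S' → . S], [Y → . c n c] }  — shift
  I1: { [A → . ;], [A → . A S c], [S → + . A A] }  — shift
  I2: { [S' → S .] }  — accept
  I3: { [S → . + A A], [S → . Y S c], [S → . Y Y c], [S → . c], [S → Y . S c], [S → Y . Y c], [Y → . c n c] }  — shift
  I4: { [S → c .], [Y → c . n c] }  — shift, reduce
  I5: { [Y → c n . c] }  — shift
  I6: { [Y → c n c .] }  — reduce
  I7: { [S → Y S . c] }  — shift
  I8: { [S → . + A A], [S → . Y S c], [S → . Y Y c], [S → . c], [S → Y . S c], [S → Y . Y c], [S → Y Y . c], [Y → . c n c] }  — shift
  I9: { [S → Y Y c .], [S → c .], [Y → c . n c] }  — shift, 2 reduces
  I10: { [S → Y S c .] }  — reduce
  I11: { [A → ; .] }  — reduce
  I12: { [A → . ;], [A → . A S c], [A → A . S c], [S → + A . A], [S → . + A A], [S → . Y S c], [S → . Y Y c], [S → . c], [Y → . c n c] }  — shift
  I13: { [A → A . S c], [S → + A A .], [S → . + A A], [S → . Y S c], [S → . Y Y c], [S → . c], [Y → . c n c] }  — shift, reduce
  I14: { [A → A S . c] }  — shift
  I15: { [A → A S c .] }  — reduce

Conflict in state I4:
  Shift-reduce conflict between [S → c .] and [Y → c . n c]
So the grammar is NOT LR(0).

Answer: No. Shift-reduce conflict between [S → c .] and [Y → c . n c]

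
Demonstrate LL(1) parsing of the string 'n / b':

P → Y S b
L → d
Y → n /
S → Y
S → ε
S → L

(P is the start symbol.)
LL(1) parsing maintains a stack (initially the start symbol over $) and the input. At each step: if the stack top is a terminal, match it against the current input token; if it is a non-terminal N, replace it with the RHS of M[N, lookahead] (the unique production whose predict set contains the lookahead).

Stack is shown with the top on the left.

Stack      Input    Action
--------------------------
P $        n / b $  output P → Y S b
Y S b $    n / b $  output Y → n /
n / S b $  n / b $  match 'n'
/ S b $    / b $    match '/'
S b $      b $      output S → ε
b $        b $      match 'b'
$          $        accept

The string is accepted.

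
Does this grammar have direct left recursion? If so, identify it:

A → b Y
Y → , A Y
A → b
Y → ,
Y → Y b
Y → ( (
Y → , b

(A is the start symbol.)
Yes, Y is left-recursive

A → b Y: starts with b
Y → , A Y: starts with ','
A → b: starts with b
Y → ,: starts with ','
Y → Y b: LEFT RECURSIVE (starts with Y)
Y → ( (: starts with '('
Y → , b: starts with ','

The grammar has direct left recursion on: Y.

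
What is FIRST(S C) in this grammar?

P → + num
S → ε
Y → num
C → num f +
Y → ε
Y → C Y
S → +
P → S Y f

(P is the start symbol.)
{ '+', 'num' }

FIRST sets of the non-terminals involved (from the grammar, by fixed-point iteration):
  FIRST(S) = { '+', ε }
  FIRST(C) = { 'num' }

To compute FIRST(S C), process the symbols left to right:
Symbol S is a non-terminal. Add FIRST(S) \ {ε} = { '+' }
S is nullable (ε ∈ FIRST(S)), continue to the next symbol.
Symbol C is a non-terminal. Add FIRST(C) \ {ε} = { 'num' }
C is not nullable (ε ∉ FIRST(C)), so stop here.
FIRST(S C) = { '+', 'num' }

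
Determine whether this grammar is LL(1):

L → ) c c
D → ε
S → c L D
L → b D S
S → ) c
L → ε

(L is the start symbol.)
Relevant sets:
  FOLLOW(L) = { $ }

For L:
  PREDICT(L → ')' c c) = { ')' }
  PREDICT(L → b D S) = { 'b' }
  PREDICT(L → ε) = { $ }
For S:
  PREDICT(S → c L D) = { 'c' }
  PREDICT(S → ')' c) = { ')' }
D has a single production, so nothing to check there.

All predict sets are disjoint. The grammar IS LL(1).

Answer: Yes, the grammar is LL(1).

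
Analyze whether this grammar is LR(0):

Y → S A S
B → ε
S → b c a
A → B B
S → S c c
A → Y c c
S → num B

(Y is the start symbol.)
No. Shift-reduce conflict between [B → .] and [S → S . c c]

A grammar is LR(0) if no state in the canonical LR(0) collection has:
  - both a shift item (dot before a terminal) and a complete item (shift-reduce conflict), or
  - two or more complete items (reduce-reduce conflict; the accept item [Y' → Y .] counts as a complete item here).

Augment with Y' → Y and build the canonical LR(0) collection (I0 = CLOSURE({[Y' → . Y]}), then GOTO on every symbol after a dot until no new states appear). It has 17 states:
  I0: { [S → . S c c], [S → . b c a], [S → . num B], [Y → . S A S], [Y' → . Y] }  — shift
  I1: { [A → . B B], [A → . Y c c], [B → .], [S → . S c c], [S → . b c a], [S → . num B], [S → S . c c], [Y → . S A S], [Y → S . A S] }  — shift, reduce
  I2: { [Y' → Y .] }  — accept
  I3: { [S → b . c a] }  — shift
  I4: { [B → .], [S → num . B] }  — reduce
  I5: { [S → num B .] }  — reduce
  I6: { [S → b c . a] }  — shift
  I7: { [S → b c a .] }  — reduce
  I8: { [S → . S c c], [S → . b c a], [S → . num B], [Y → S A . S] }  — shift
  I9: { [A → B . B], [B → .] }  — reduce
  I10: { [A → Y . c c] }  — shift
  I11: { [S → S c . c] }  — shift
  I12: { [S → S c c .] }  — reduce
  I13: { [A → Y c . c] }  — shift
  I14: { [A → Y c c .] }  — reduce
  I15: { [A → B B .] }  — reduce
  I16: { [S → S . c c], [Y → S A S .] }  — shift, reduce

Conflict in state I1:
  Shift-reduce conflict between [B → .] and [S → S . c c]
So the grammar is NOT LR(0).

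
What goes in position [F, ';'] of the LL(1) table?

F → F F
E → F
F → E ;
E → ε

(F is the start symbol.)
To find M[F, ';'], we find productions for F where ';' is in the predict set (PREDICT(N → α) = (FIRST(α) \ {ε}) ∪ (FOLLOW(N) if α ⇒* ε)).

Relevant sets:
  FIRST(F) = { ';' }
  FIRST(E) = { ';', ε }

F → F F: PREDICT = { ';' }
  ';' is in predict set, so this production goes in M[F, ';']
F → E ;: PREDICT = { ';' }
  ';' is in predict set, so this production goes in M[F, ';']

M[F, ';'] = F → F F, F → E ;  (a multiply-defined cell — the grammar is not LL(1))

Answer: F → F F, F → E ;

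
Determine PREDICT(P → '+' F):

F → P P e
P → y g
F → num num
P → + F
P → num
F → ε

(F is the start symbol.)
PREDICT(P → '+' F) = (FIRST(RHS) \ {ε}) ∪ (FOLLOW(P) if ε ∈ FIRST(RHS), i.e. RHS ⇒* ε)
FIRST('+' F) = { '+' }
ε ∉ FIRST('+' F), so FOLLOW(P) is not added.
PREDICT(P → '+' F) = { '+' }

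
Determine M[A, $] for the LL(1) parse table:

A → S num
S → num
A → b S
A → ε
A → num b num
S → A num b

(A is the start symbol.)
A → ε

To find M[A, $], we find productions for A where $ is in the predict set (PREDICT(N → α) = (FIRST(α) \ {ε}) ∪ (FOLLOW(N) if α ⇒* ε)).

Relevant sets:
  FIRST(S) = { 'b', 'num' }
  FOLLOW(A) = { $, 'num' }

A → S num: PREDICT = { 'b', 'num' }
A → b S: PREDICT = { 'b' }
A → ε: PREDICT = { $, 'num' }
  $ is in predict set, so this production goes in M[A, $]
A → num b num: PREDICT = { 'num' }

M[A, $] = A → ε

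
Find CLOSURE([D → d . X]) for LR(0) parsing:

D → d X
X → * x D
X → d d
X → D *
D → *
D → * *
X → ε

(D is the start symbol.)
To compute CLOSURE, for each item [A → α.Bβ] where B is a non-terminal, add [B → .γ] for all productions B → γ; repeat for the newly added items until nothing changes.

Start with: [D → d . X]
  [D → d . X] has the dot before X: add [X → . * x D], [X → . d d], [X → . D *], [X → .]
  [X → . D *] has the dot before D: add [D → . d X], [D → . *], [D → . * *]
No further items can be added.

CLOSURE = { [D → . * *], [D → . *], [D → . d X], [D → d . X], [X → . * x D], [X → . D *], [X → . d d], [X → .] }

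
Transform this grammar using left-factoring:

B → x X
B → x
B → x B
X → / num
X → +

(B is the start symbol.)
B → x B'
B' → X
B' → ε
B' → B
X → / num
X → +

Left-factoring transforms A → αβ₁ | αβ₂ into A → αA' and A' → β₁ | β₂
(α is the longest common prefix among the alternatives). Repeat until
no nonterminal has two alternatives with a common prefix.

Round 1: B has alternatives sharing prefix 'x'. Introduce B': B → x B'
  Add: B' → X
  Add: B' → ε
  Add: B' → B

No remaining common prefixes — done.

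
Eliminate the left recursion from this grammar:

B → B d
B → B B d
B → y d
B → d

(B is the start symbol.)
B is directly left-recursive. The standard transformation for
  A → A α₁ | ... | A α_m | β₁ | ... | β_n
is
  A  → β₁ A' | ... | β_n A'
  A' → α₁ A' | ... | α_m A' | ε

B → y d becomes B → y d B'
B → d becomes B → d B'
B → B d becomes B' → d B'
B → B B d becomes B' → B d B'
Add B' → ε

Resulting grammar:
B → y d B'
B → d B'
B' → d B'
B' → B d B'
B' → ε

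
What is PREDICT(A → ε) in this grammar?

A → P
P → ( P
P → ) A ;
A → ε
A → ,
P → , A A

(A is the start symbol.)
{ $, '(', ')', ',', ';' }

PREDICT(A → ε) = (FIRST(RHS) \ {ε}) ∪ (FOLLOW(A) if ε ∈ FIRST(RHS), i.e. RHS ⇒* ε)
The right-hand side is ε (FIRST(ε) = { ε }), so the predict set is FOLLOW(A) = { $, '(', ')', ',', ';' }
PREDICT(A → ε) = { $, '(', ')', ',', ';' }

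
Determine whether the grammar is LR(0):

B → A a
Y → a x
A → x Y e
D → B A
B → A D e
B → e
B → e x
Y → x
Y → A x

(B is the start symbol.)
Augment with B' → B and build the canonical LR(0) collection (I0 = CLOSURE({[B' → . B]}), then GOTO on every symbol after a dot until no new states appear). It has 18 states:
  I0: { [A → . x Y e], [B → . A D e], [B → . A a], [B → . e x], [B → . e], [B' → . B] }  — shift
  I1: { [A → . x Y e], [B → . A D e], [B → . A a], [B → . e x], [B → . e], [B → A . D e], [B → A . a], [D → . B A] }  — shift
  I2: { [B' → B .] }  — accept
  I3: { [B → e . x], [B → e .] }  — shift, reduce
  I4: { [A → . x Y e], [A → x . Y e], [Y → . A x], [Y → . a x], [Y → . x] }  — shift
  I5: { [Y → A . x] }  — shift
  I6: { [A → x Y . e] }  — shift
  I7: { [Y → a . x] }  — shift
  I8: { [A → . x Y e], [A → x . Y e], [Y → . A x], [Y → . a x], [Y → . x], [Y → x .] }  — shift, reduce
  I9: { [Y → a x .] }  — reduce
  I10: { [A → x Y e .] }  — reduce
  I11: { [Y → A x .] }  — reduce
  I12: { [B → e x .] }  — reduce
  I13: { [A → . x Y e], [D → B . A] }  — shift
  I14: { [B → A D . e] }  — shift
  I15: { [B → A a .] }  — reduce
  I16: { [B → A D e .] }  — reduce
  I17: { [D → B A .] }  — reduce

Conflict in state I3:
  Shift-reduce conflict between [B → e .] and [B → e . x]
So the grammar is NOT LR(0).

Answer: No. Shift-reduce conflict between [B → e .] and [B → e . x]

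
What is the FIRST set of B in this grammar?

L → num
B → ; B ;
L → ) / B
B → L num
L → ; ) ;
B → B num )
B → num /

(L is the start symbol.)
{ ')', ';', 'num' }

FIRST sets of the other non-terminals involved (by the same procedure, iterated to a fixed point):
  FIRST(L) = { ')', ';', 'num' }

From B → ; B ;:
  - ';' is a terminal: add ';' and stop
From B → L num:
  - L is a non-terminal: add FIRST(L) \ {ε} = { ')', ';', 'num' }
    L is not nullable, so stop
From B → B num ):
  - B is the symbol being defined: contributes nothing new
    B is not nullable, so stop
From B → num /:
  - num is a terminal: add 'num' and stop

Collecting: FIRST(B) = { ')', ';', 'num' }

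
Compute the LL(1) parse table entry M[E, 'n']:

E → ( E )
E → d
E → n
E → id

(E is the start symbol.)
To find M[E, 'n'], we find productions for E where 'n' is in the predict set (PREDICT(N → α) = (FIRST(α) \ {ε}) ∪ (FOLLOW(N) if α ⇒* ε)).

E → ( E ): PREDICT = { '(' }
E → d: PREDICT = { 'd' }
E → n: PREDICT = { 'n' }
  'n' is in predict set, so this production goes in M[E, 'n']
E → id: PREDICT = { 'id' }

M[E, 'n'] = E → n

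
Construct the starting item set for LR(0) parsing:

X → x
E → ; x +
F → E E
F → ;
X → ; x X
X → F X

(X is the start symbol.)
First, augment the grammar with X' → X
I₀ = CLOSURE({ [X' → . X] }):
  [X' → . X] has the dot before X: add [X → . x], [X → . ; x X], [X → . F X]
  [X → . F X] has the dot before F: add [F → . E E], [F → . ;]
  [F → . E E] has the dot before E: add [E → . ; x +]
No further items can be added.

I₀ = { [E → . ; x +], [F → . ;], [F → . E E], [X → . ; x X], [X → . F X], [X → . x], [X' → . X] }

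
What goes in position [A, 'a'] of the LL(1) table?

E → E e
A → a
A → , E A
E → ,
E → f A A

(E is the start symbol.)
A → a

To find M[A, 'a'], we find productions for A where 'a' is in the predict set (PREDICT(N → α) = (FIRST(α) \ {ε}) ∪ (FOLLOW(N) if α ⇒* ε)).

A → a: PREDICT = { 'a' }
  'a' is in predict set, so this production goes in M[A, 'a']
A → , E A: PREDICT = { ',' }

M[A, 'a'] = A → a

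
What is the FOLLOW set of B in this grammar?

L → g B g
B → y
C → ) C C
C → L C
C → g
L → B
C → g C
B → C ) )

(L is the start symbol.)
{ $, ')', 'g', 'y' }

To compute FOLLOW(B), find every occurrence of B on a right-hand side N → α B β: add FIRST(β) \ {ε}, and if β is empty or nullable also add FOLLOW(N). Iterate to a fixed point.

In L → g B g: B is followed by g, add FIRST(g) \ {ε} = { 'g' }
In L → B: B is at the end, add FOLLOW(L)

The FOLLOW sets referred to above (computed the same way, to a fixed point):
  FOLLOW(L) = { $, ')', 'g', 'y' }

Taking the union: FOLLOW(B) = { $, ')', 'g', 'y' }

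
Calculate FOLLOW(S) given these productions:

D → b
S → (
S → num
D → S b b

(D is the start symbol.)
{ 'b' }

To compute FOLLOW(S), find every occurrence of S on a right-hand side N → α S β: add FIRST(β) \ {ε}, and if β is empty or nullable also add FOLLOW(N). Iterate to a fixed point.

In D → S b b: S is followed by b b, add FIRST(b b) \ {ε} = { 'b' }

Taking the union: FOLLOW(S) = { 'b' }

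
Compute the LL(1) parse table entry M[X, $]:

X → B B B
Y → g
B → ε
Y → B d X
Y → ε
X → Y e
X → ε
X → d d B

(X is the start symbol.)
X → B B B, X → ε

To find M[X, $], we find productions for X where $ is in the predict set (PREDICT(N → α) = (FIRST(α) \ {ε}) ∪ (FOLLOW(N) if α ⇒* ε)).

Relevant sets:
  FIRST(B) = { ε }
  FIRST(Y) = { 'd', 'g', ε }
  FOLLOW(X) = { $, 'e' }

X → B B B: PREDICT = { $, 'e' }
  $ is in predict set, so this production goes in M[X, $]
X → Y e: PREDICT = { 'd', 'e', 'g' }
X → ε: PREDICT = { $, 'e' }
  $ is in predict set, so this production goes in M[X, $]
X → d d B: PREDICT = { 'd' }

M[X, $] = X → B B B, X → ε  (a multiply-defined cell — the grammar is not LL(1))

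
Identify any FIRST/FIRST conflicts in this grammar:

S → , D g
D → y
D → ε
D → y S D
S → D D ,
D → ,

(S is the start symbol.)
A FIRST/FIRST conflict occurs when two productions N → α and N → β for the same non-terminal have FIRST(α) ∩ FIRST(β) ≠ ∅ (with ε ∈ FIRST of a nullable right-hand side, so two nullable alternatives also conflict).

FIRST sets of the non-terminals at (or reachable through a nullable prefix from) the front of some alternative:
  FIRST(D) = { ',', 'y', ε }

Productions for S:
  S → , D g: FIRST = { ',' }
  S → D D ,: FIRST = { ',', 'y' }
Productions for D:
  D → y: FIRST = { 'y' }
  D → ε: FIRST = { ε }
  D → y S D: FIRST = { 'y' }
  D → ,: FIRST = { ',' }

Conflict for S: S → , D g and S → D D ,
  Overlap: { ',' }
Conflict for D: D → y and D → y S D
  Overlap: { 'y' }

Answer: Yes. S → ',' D g / S → D D ',' on { ',' }; D → y / D → y S D on { 'y' }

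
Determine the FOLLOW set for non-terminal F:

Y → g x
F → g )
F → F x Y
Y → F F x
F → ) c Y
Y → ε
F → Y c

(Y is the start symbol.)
{ ')', 'c', 'g', 'x' }

In F → F x Y: F is followed by x Y, add FIRST(x Y) \ {ε} = { 'x' }
In Y → F F x: F is followed by F x, add FIRST(F x) \ {ε} = { ')', 'c', 'g' }
In Y → F F x: F is followed by x, add FIRST(x) \ {ε} = { 'x' }

Taking the union: FOLLOW(F) = { ')', 'c', 'g', 'x' }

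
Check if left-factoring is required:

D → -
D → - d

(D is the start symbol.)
Left-factoring is needed when two productions for the same non-terminal
share a common prefix on the right-hand side.

Productions for D:
  D → -
  D → - d

Found common prefix '-' in productions for D

Answer: Yes, D has productions with common prefix '-'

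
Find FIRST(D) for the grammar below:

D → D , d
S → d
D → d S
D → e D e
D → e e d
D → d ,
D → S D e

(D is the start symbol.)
{ 'd', 'e' }

FIRST sets of the other non-terminals involved (by the same procedure, iterated to a fixed point):
  FIRST(S) = { 'd' }

From D → D , d:
  - D is the symbol being defined: contributes nothing new
    D is not nullable, so stop
From D → d S:
  - d is a terminal: add 'd' and stop
From D → e D e:
  - e is a terminal: add 'e' and stop
From D → e e d:
  - e is a terminal: add 'e' and stop
From D → d ,:
  - d is a terminal: add 'd' and stop
From D → S D e:
  - S is a non-terminal: add FIRST(S) \ {ε} = { 'd' }
    S is not nullable, so stop

Collecting: FIRST(D) = { 'd', 'e' }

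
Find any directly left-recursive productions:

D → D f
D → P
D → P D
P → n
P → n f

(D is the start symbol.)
Yes, D is left-recursive

D → D f: LEFT RECURSIVE (starts with D)
D → P: starts with P
D → P D: starts with P
P → n: starts with n
P → n f: starts with n

The grammar has direct left recursion on: D.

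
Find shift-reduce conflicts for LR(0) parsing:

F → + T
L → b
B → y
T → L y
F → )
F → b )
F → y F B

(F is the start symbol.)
A shift-reduce conflict occurs when an LR(0) state has both:
  - a complete (reduce) item [A → α .] (dot at the end), and
  - a shift item [B → β . c γ] (dot before a terminal).

Augment with F' → F and build the canonical LR(0) collection (I0 = CLOSURE({[F' → . F]}), then GOTO on every symbol after a dot until no new states appear). It has 14 states:
  I0: { [F → . )], [F → . + T], [F → . b )], [F → . y F B], [F' → . F] }  — shift
  I1: { [F → ) .] }  — reduce
  I2: { [F → + . T], [L → . b], [T → . L y] }  — shift
  I3: { [F' → F .] }  — accept
  I4: { [F → b . )] }  — shift
  I5: { [F → . )], [F → . + T], [F → . b )], [F → . y F B], [F → y . F B] }  — shift
  I6: { [B → . y], [F → y F . B] }  — shift
  I7: { [F → y F B .] }  — reduce
  I8: { [B → y .] }  — reduce
  I9: { [F → b ) .] }  — reduce
  I10: { [T → L . y] }  — shift
  I11: { [F → + T .] }  — reduce
  I12: { [L → b .] }  — reduce
  I13: { [T → L y .] }  — reduce

No state contains both a complete item and a shift item.

Answer: No shift-reduce conflicts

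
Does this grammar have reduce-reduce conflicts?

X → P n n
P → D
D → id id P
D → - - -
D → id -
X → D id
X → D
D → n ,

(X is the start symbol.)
Yes — I2: [P → D .] vs [X → D .]

A reduce-reduce conflict occurs when an LR(0) state has two complete items [A → α .] and [B → β .] — both call for a reduction, and with no lookahead the parser cannot choose between them.

Augment with X' → X and build the canonical LR(0) collection (I0 = CLOSURE({[X' → . X]}), then GOTO on every symbol after a dot until no new states appear). It has 17 states:
  I0: { [D → . - - -], [D → . id -], [D → . id id P], [D → . n ,], [P → . D], [X → . D id], [X → . D], [X → . P n n], [X' → . X] }  — shift
  I1: { [D → - . - -] }  — shift
  I2: { [P → D .], [X → D . id], [X → D .] }  — shift, 2 reduces
  I3: { [X → P . n n] }  — shift
  I4: { [X' → X .] }  — accept
  I5: { [D → id . -], [D → id . id P] }  — shift
  I6: { [D → n . ,] }  — shift
  I7: { [D → n , .] }  — reduce
  I8: { [D → id - .] }  — reduce
  I9: { [D → . - - -], [D → . id -], [D → . id id P], [D → . n ,], [D → id id . P], [P → . D] }  — shift
  I10: { [P → D .] }  — reduce
  I11: { [D → id id P .] }  — reduce
  I12: { [X → P n . n] }  — shift
  I13: { [X → P n n .] }  — reduce
  I14: { [X → D id .] }  — reduce
  I15: { [D → - - . -] }  — shift
  I16: { [D → - - - .] }  — reduce

I2 contains complete items [P → D .], [X → D .] — reduce-reduce conflict.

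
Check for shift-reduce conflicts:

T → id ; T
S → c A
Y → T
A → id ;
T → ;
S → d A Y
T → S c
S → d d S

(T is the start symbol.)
No shift-reduce conflicts

Augment with T' → T and build the canonical LR(0) collection (I0 = CLOSURE({[T' → . T]}), then GOTO on every symbol after a dot until no new states appear). It has 18 states:
  I0: { [S → . c A], [S → . d A Y], [S → . d d S], [T → . ;], [T → . S c], [T → . id ; T], [T' → . T] }  — shift
  I1: { [T → ; .] }  — reduce
  I2: { [T → S . c] }  — shift
  I3: { [T' → T .] }  — accept
  I4: { [A → . id ;], [S → c . A] }  — shift
  I5: { [A → . id ;], [S → d . A Y], [S → d . d S] }  — shift
  I6: { [T → id . ; T] }  — shift
  I7: { [S → . c A], [S → . d A Y], [S → . d d S], [T → . ;], [T → . S c], [T → . id ; T], [T → id ; . T] }  — shift
  I8: { [T → id ; T .] }  — reduce
  I9: { [S → . c A], [S → . d A Y], [S → . d d S], [S → d A . Y], [T → . ;], [T → . S c], [T → . id ; T], [Y → . T] }  — shift
  I10: { [S → . c A], [S → . d A Y], [S → . d d S], [S → d d . S] }  — shift
  I11: { [A → id . ;] }  — shift
  I12: { [A → id ; .] }  — reduce
  I13: { [S → d d S .] }  — reduce
  I14: { [Y → T .] }  — reduce
  I15: { [S → d A Y .] }  — reduce
  I16: { [S → c A .] }  — reduce
  I17: { [T → S c .] }  — reduce

No state contains both a complete item and a shift item.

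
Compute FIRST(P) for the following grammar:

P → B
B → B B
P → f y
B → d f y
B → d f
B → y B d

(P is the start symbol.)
{ 'd', 'f', 'y' }

To compute FIRST(P), examine every production with P on the left-hand side, reading each right-hand side left to right until a non-nullable symbol is reached.

FIRST sets of the other non-terminals involved (by the same procedure, iterated to a fixed point):
  FIRST(B) = { 'd', 'y' }

From P → B:
  - B is a non-terminal: add FIRST(B) \ {ε} = { 'd', 'y' }
    B is not nullable, so stop
From P → f y:
  - f is a terminal: add 'f' and stop

Collecting: FIRST(P) = { 'd', 'f', 'y' }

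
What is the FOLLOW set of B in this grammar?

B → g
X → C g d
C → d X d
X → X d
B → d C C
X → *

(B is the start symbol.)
B is the start symbol, so $ ∈ FOLLOW(B).
B does not occur on any right-hand side.

Taking the union: FOLLOW(B) = { $ }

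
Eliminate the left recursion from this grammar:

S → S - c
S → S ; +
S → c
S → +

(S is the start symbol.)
S → c S'
S → + S'
S' → - c S'
S' → ; + S'
S' → ε

S is directly left-recursive. The standard transformation for
  A → A α₁ | ... | A α_m | β₁ | ... | β_n
is
  A  → β₁ A' | ... | β_n A'
  A' → α₁ A' | ... | α_m A' | ε

S → c becomes S → c S'
S → + becomes S → + S'
S → S - c becomes S' → - c S'
S → S ; + becomes S' → ; + S'
Add S' → ε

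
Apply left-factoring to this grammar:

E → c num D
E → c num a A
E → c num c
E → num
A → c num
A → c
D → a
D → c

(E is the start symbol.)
Left-factoring transforms A → αβ₁ | αβ₂ into A → αA' and A' → β₁ | β₂
(α is the longest common prefix among the alternatives). Repeat until
no nonterminal has two alternatives with a common prefix.

Round 1: E has alternatives sharing prefix 'c num'. Introduce E': E → c num E'
  Add: E' → D
  Add: E' → a A
  Add: E' → c

Round 2: A has alternatives sharing prefix 'c'. Introduce A': A → c A'
  Add: A' → num
  Add: A' → ε

No remaining common prefixes — done.

Resulting grammar:
E → c num E'
E' → D
E' → a A
E' → c
E → num
A → c A'
A' → num
A' → ε
D → a
D → c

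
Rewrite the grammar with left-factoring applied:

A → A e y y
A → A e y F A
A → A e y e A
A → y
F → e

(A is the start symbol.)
Left-factoring transforms A → αβ₁ | αβ₂ into A → αA' and A' → β₁ | β₂
(α is the longest common prefix among the alternatives). Repeat until
no nonterminal has two alternatives with a common prefix.

Round 1: A has alternatives sharing prefix 'A e y'. Introduce A': A → A e y A'
  Add: A' → y
  Add: A' → F A
  Add: A' → e A

No remaining common prefixes — done.

Resulting grammar:
A → A e y A'
A' → y
A' → F A
A' → e A
A → y
F → e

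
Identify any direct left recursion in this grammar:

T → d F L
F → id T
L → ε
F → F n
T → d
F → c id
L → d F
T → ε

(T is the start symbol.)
Direct left recursion occurs when N → N α for some non-terminal N (the right-hand side begins with the left-hand side itself).

T → d F L: starts with d
F → id T: starts with id
L → ε: starts with ε
F → F n: LEFT RECURSIVE (starts with F)
T → d: starts with d
F → c id: starts with c
L → d F: starts with d
T → ε: starts with ε

The grammar has direct left recursion on: F.

Answer: Yes, F is left-recursive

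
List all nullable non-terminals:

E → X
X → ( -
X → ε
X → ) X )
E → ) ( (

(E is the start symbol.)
{ 'E', 'X' }

ε-productions: X → ε
So X is immediately nullable.
E → X: every symbol on the right is nullable, so E is nullable too.
Every non-terminal is now nullable.
Nullable = { 'E', 'X' }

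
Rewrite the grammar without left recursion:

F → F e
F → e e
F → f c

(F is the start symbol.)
F → e e F'
F → f c F'
F' → e F'
F' → ε

F is directly left-recursive. The standard transformation for
  A → A α₁ | ... | A α_m | β₁ | ... | β_n
is
  A  → β₁ A' | ... | β_n A'
  A' → α₁ A' | ... | α_m A' | ε

F → e e becomes F → e e F'
F → f c becomes F → f c F'
F → F e becomes F' → e F'
Add F' → ε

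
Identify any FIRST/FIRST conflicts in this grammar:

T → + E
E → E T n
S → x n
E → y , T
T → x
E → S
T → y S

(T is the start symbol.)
FIRST sets of the non-terminals at (or reachable through a nullable prefix from) the front of some alternative:
  FIRST(E) = { 'x', 'y' }
  FIRST(S) = { 'x' }

Productions for T:
  T → + E: FIRST = { '+' }
  T → x: FIRST = { 'x' }
  T → y S: FIRST = { 'y' }
Productions for E:
  E → E T n: FIRST = { 'x', 'y' }
  E → y , T: FIRST = { 'y' }
  E → S: FIRST = { 'x' }
S has only one production, so no FIRST/FIRST conflict is possible there.

Conflict for E: E → E T n and E → y , T
  Overlap: { 'y' }
Conflict for E: E → E T n and E → S
  Overlap: { 'x' }

Answer: Yes. E → E T n / E → y ',' T on { 'y' }; E → E T n / E → S on { 'x' }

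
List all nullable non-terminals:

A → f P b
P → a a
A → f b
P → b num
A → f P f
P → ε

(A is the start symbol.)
{ 'P' }

ε-productions: P → ε
So P is immediately nullable.
No further non-terminal can be added: every production for the remaining non-terminals contains a terminal or a non-nullable non-terminal.
Nullable = { 'P' }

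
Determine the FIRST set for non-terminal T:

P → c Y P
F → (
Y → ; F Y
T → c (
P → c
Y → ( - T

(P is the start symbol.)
{ 'c' }

To compute FIRST(T), examine every production with T on the left-hand side, reading each right-hand side left to right until a non-nullable symbol is reached.

From T → c (:
  - c is a terminal: add 'c' and stop

Collecting: FIRST(T) = { 'c' }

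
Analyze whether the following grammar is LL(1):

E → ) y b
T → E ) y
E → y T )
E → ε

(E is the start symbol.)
Relevant sets:
  FOLLOW(E) = { $, ')' }

For E:
  PREDICT(E → ')' y b) = { ')' }
  PREDICT(E → y T ')') = { 'y' }
  PREDICT(E → ε) = { $, ')' }
T has a single production, so nothing to check there.

Conflict found: Predict set conflict for E: { ')' }
The grammar is NOT LL(1).

Answer: No. Predict set conflict for E: { ')' }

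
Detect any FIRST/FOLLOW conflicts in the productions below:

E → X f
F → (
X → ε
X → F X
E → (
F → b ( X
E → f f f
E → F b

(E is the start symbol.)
A FIRST/FOLLOW conflict occurs when a non-terminal N has a nullable alternative N → β (β ⇒* ε) and another alternative N → α with FIRST(α) ∩ FOLLOW(N) ≠ ∅: on such a lookahead the parser cannot decide between expanding α and letting N vanish via β.

Nullable non-terminals: X.
FIRST sets used below: FIRST(F) = { '(', 'b' }

X: nullable alternative(s) X → ε; FOLLOW(X) = { '(', 'b', 'f' }
  X → ε: FIRST \ {ε} = { } — this is the only nullable alternative, skip
  X → F X: FIRST \ {ε} = { '(', 'b' } — overlaps FOLLOW(X) on { '(', 'b' }: CONFLICT

E, F have no nullable alternative, so no FIRST/FOLLOW check is needed there.

So the grammar has 1 FIRST/FOLLOW conflict (marked CONFLICT above).

Answer: Yes. X → F X with FOLLOW(X) on { '(', 'b' }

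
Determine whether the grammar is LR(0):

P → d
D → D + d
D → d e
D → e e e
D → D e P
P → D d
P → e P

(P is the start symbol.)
No. Shift-reduce conflict between [P → d .] and [D → d . e]

A grammar is LR(0) if no state in the canonical LR(0) collection has:
  - both a shift item (dot before a terminal) and a complete item (shift-reduce conflict), or
  - two or more complete items (reduce-reduce conflict; the accept item [P' → P .] counts as a complete item here).

Augment with P' → P and build the canonical LR(0) collection (I0 = CLOSURE({[P' → . P]}), then GOTO on every symbol after a dot until no new states appear). It has 14 states:
  I0: { [D → . D + d], [D → . D e P], [D → . d e], [D → . e e e], [P → . D d], [P → . d], [P → . e P], [P' → . P] }  — shift
  I1: { [D → D . + d], [D → D . e P], [P → D . d] }  — shift
  I2: { [P' → P .] }  — accept
  I3: { [D → d . e], [P → d .] }  — shift, reduce
  I4: { [D → . D + d], [D → . D e P], [D → . d e], [D → . e e e], [D → e . e e], [P → . D d], [P → . d], [P → . e P], [P → e . P] }  — shift
  I5: { [P → e P .] }  — reduce
  I6: { [D → . D + d], [D → . D e P], [D → . d e], [D → . e e e], [D → e . e e], [D → e e . e], [P → . D d], [P → . d], [P → . e P], [P → e . P] }  — shift
  I7: { [D → . D + d], [D → . D e P], [D → . d e], [D → . e e e], [D → e . e e], [D → e e . e], [D → e e e .], [P → . D d], [P → . d], [P → . e P], [P → e . P] }  — shift, reduce
  I8: { [D → d e .] }  — reduce
  I9: { [D → D + . d] }  — shift
  I10: { [P → D d .] }  — reduce
  I11: { [D → . D + d], [D → . D e P], [D → . d e], [D → . e e e], [D → D e . P], [P → . D d], [P → . d], [P → . e P] }  — shift
  I12: { [D → D e P .] }  — reduce
  I13: { [D → D + d .] }  — reduce

Conflict in state I3:
  Shift-reduce conflict between [P → d .] and [D → d . e]
So the grammar is NOT LR(0).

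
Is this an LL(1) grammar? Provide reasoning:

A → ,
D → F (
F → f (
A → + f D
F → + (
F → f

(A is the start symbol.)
A grammar is LL(1) if for each non-terminal N with multiple productions, the predict sets of those productions are pairwise disjoint, where PREDICT(N → α) = (FIRST(α) \ {ε}) ∪ (FOLLOW(N) if α ⇒* ε).

For A:
  PREDICT(A → ',') = { ',' }
  PREDICT(A → '+' f D) = { '+' }
For F:
  PREDICT(F → f '(') = { 'f' }
  PREDICT(F → '+' '(') = { '+' }
  PREDICT(F → f) = { 'f' }
D has a single production, so nothing to check there.

Conflict found: Predict set conflict for F: { 'f' }
The grammar is NOT LL(1).

Answer: No. Predict set conflict for F: { 'f' }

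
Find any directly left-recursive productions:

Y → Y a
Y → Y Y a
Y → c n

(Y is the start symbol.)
Yes, Y is left-recursive

Y → Y a: LEFT RECURSIVE (starts with Y)
Y → Y Y a: LEFT RECURSIVE (starts with Y)
Y → c n: starts with c

The grammar has direct left recursion on: Y.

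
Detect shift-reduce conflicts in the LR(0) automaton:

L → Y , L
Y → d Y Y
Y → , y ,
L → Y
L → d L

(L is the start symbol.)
Yes — I3: [L → Y .] vs [L → Y . , L]; I6: [L → Y .] vs [L → Y . , L]

A shift-reduce conflict occurs when an LR(0) state has both:
  - a complete (reduce) item [A → α .] (dot at the end), and
  - a shift item [B → β . c γ] (dot before a terminal).

Augment with L' → L and build the canonical LR(0) collection (I0 = CLOSURE({[L' → . L]}), then GOTO on every symbol after a dot until no new states appear). It has 15 states:
  I0: { [L → . Y , L], [L → . Y], [L → . d L], [L' → . L], [Y → . , y ,], [Y → . d Y Y] }  — shift
  I1: { [Y → , . y ,] }  — shift
  I2: { [L' → L .] }  — accept
  I3: { [L → Y . , L], [L → Y .] }  — shift, reduce
  I4: { [L → . Y , L], [L → . Y], [L → . d L], [L → d . L], [Y → . , y ,], [Y → . d Y Y], [Y → d . Y Y] }  — shift
  I5: { [L → d L .] }  — reduce
  I6: { [L → Y . , L], [L → Y .], [Y → . , y ,], [Y → . d Y Y], [Y → d Y . Y] }  — shift, reduce
  I7: { [L → . Y , L], [L → . Y], [L → . d L], [L → Y , . L], [Y → , . y ,], [Y → . , y ,], [Y → . d Y Y] }  — shift
  I8: { [Y → d Y Y .] }  — reduce
  I9: { [Y → . , y ,], [Y → . d Y Y], [Y → d . Y Y] }  — shift
  I10: { [Y → . , y ,], [Y → . d Y Y], [Y → d Y . Y] }  — shift
  I11: { [L → Y , L .] }  — reduce
  I12: { [Y → , y . ,] }  — shift
  I13: { [Y → , y , .] }  — reduce
  I14: { [L → . Y , L], [L → . Y], [L → . d L], [L → Y , . L], [Y → . , y ,], [Y → . d Y Y] }  — shift

I3 contains reduce item [L → Y .] and shift item [L → Y . , L] — shift-reduce conflict.
I6 contains reduce item [L → Y .] and shift items [L → Y . , L], [Y → . , y ,], [Y → . d Y Y] — shift-reduce conflict.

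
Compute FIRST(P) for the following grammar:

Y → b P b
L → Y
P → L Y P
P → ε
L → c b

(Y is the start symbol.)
To compute FIRST(P), examine every production with P on the left-hand side, reading each right-hand side left to right until a non-nullable symbol is reached.

FIRST sets of the other non-terminals involved (by the same procedure, iterated to a fixed point):
  FIRST(L) = { 'b', 'c' }

From P → L Y P:
  - L is a non-terminal: add FIRST(L) \ {ε} = { 'b', 'c' }
    L is not nullable, so stop
From P → ε:
  - ε-production, so ε ∈ FIRST(P)

Collecting: FIRST(P) = { 'b', 'c', ε }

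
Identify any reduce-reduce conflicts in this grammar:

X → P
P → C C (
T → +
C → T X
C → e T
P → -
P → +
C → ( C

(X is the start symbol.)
A reduce-reduce conflict occurs when an LR(0) state has two complete items [A → α .] and [B → β .] — both call for a reduction, and with no lookahead the parser cannot choose between them.

Augment with X' → X and build the canonical LR(0) collection (I0 = CLOSURE({[X' → . X]}), then GOTO on every symbol after a dot until no new states appear). It has 15 states:
  I0: { [C → . ( C], [C → . T X], [C → . e T], [P → . +], [P → . -], [P → . C C (], [T → . +], [X → . P], [X' → . X] }  — shift
  I1: { [C → ( . C], [C → . ( C], [C → . T X], [C → . e T], [T → . +] }  — shift
  I2: { [P → + .], [T → + .] }  — 2 reduces
  I3: { [P → - .] }  — reduce
  I4: { [C → . ( C], [C → . T X], [C → . e T], [P → C . C (], [T → . +] }  — shift
  I5: { [X → P .] }  — reduce
  I6: { [C → . ( C], [C → . T X], [C → . e T], [C → T . X], [P → . +], [P → . -], [P → . C C (], [T → . +], [X → . P] }  — shift
  I7: { [X' → X .] }  — accept
  I8: { [C → e . T], [T → . +] }  — shift
  I9: { [T → + .] }  — reduce
  I10: { [C → e T .] }  — reduce
  I11: { [C → T X .] }  — reduce
  I12: { [P → C C . (] }  — shift
  I13: { [P → C C ( .] }  — reduce
  I14: { [C → ( C .] }  — reduce

I2 contains complete items [P → + .], [T → + .] — reduce-reduce conflict.

Answer: Yes — I2: [P → + .] vs [T → + .]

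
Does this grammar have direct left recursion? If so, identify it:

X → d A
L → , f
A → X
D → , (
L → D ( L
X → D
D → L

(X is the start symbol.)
No direct left recursion

Direct left recursion occurs when N → N α for some non-terminal N (the right-hand side begins with the left-hand side itself).

X → d A: starts with d
L → , f: starts with ','
A → X: starts with X
D → , (: starts with ','
L → D ( L: starts with D
X → D: starts with D
D → L: starts with L

No direct left recursion found.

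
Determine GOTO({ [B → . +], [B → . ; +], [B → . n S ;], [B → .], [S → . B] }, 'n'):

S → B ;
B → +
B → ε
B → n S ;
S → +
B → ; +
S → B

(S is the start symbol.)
GOTO(I, 'n') = CLOSURE({ [A → αX.β] : [A → α.Xβ] ∈ I, X = 'n' })

Items with dot before 'n', with the dot advanced:
  [B → . n S ;] → [B → n . S ;]
Closure of the advanced items:
  [B → n . S ;] has the dot before S: add [S → . B ;], [S → . +], [S → . B]
  [S → . B ;] has the dot before B: add [B → . +], [B → .], [B → . n S ;], [B → . ; +]

GOTO = { [B → . +], [B → . ; +], [B → . n S ;], [B → .], [B → n . S ;], [S → . +], [S → . B ;], [S → . B] }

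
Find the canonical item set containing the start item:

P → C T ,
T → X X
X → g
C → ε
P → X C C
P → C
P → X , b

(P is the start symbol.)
{ [C → .], [P → . C T ,], [P → . C], [P → . X , b], [P → . X C C], [P' → . P], [X → . g] }

First, augment the grammar with P' → P
I₀ = CLOSURE({ [P' → . P] }):
  [P' → . P] has the dot before P: add [P → . C T ,], [P → . X C C], [P → . C], [P → . X , b]
  [P → . C T ,] has the dot before C: add [C → .]
  [P → . X C C] has the dot before X: add [X → . g]
No further items can be added.

I₀ = { [C → .], [P → . C T ,], [P → . C], [P → . X , b], [P → . X C C], [P' → . P], [X → . g] }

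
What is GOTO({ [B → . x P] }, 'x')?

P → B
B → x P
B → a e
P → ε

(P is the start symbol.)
GOTO(I, 'x') = CLOSURE({ [A → αX.β] : [A → α.Xβ] ∈ I, X = 'x' })

Items with dot before 'x', with the dot advanced:
  [B → . x P] → [B → x . P]
Closure of the advanced items:
  [B → x . P] has the dot before P: add [P → . B], [P → .]
  [P → . B] has the dot before B: add [B → . x P], [B → . a e]

GOTO = { [B → . a e], [B → . x P], [B → x . P], [P → . B], [P → .] }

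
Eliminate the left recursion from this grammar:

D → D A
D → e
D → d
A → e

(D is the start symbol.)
D → e D'
D → d D'
D' → A D'
D' → ε
A → e

D is directly left-recursive. The standard transformation for
  A → A α₁ | ... | A α_m | β₁ | ... | β_n
is
  A  → β₁ A' | ... | β_n A'
  A' → α₁ A' | ... | α_m A' | ε

D → e becomes D → e D'
D → d becomes D → d D'
D → D A becomes D' → A D'
Add D' → ε

Productions for other non-terminals are unchanged:
  A → e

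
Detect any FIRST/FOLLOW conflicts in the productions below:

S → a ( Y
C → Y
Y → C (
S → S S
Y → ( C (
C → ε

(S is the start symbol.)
Yes. C → Y with FOLLOW(C) on { '(' }

A FIRST/FOLLOW conflict occurs when a non-terminal N has a nullable alternative N → β (β ⇒* ε) and another alternative N → α with FIRST(α) ∩ FOLLOW(N) ≠ ∅: on such a lookahead the parser cannot decide between expanding α and letting N vanish via β.

Nullable non-terminals: C.
FIRST sets used below: FIRST(Y) = { '(' }

C: nullable alternative(s) C → ε; FOLLOW(C) = { '(' }
  C → Y: FIRST \ {ε} = { '(' } — overlaps FOLLOW(C) on { '(' }: CONFLICT
  C → ε: FIRST \ {ε} = { } — this is the only nullable alternative, skip

S, Y have no nullable alternative, so no FIRST/FOLLOW check is needed there.

So the grammar has 1 FIRST/FOLLOW conflict (marked CONFLICT above).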